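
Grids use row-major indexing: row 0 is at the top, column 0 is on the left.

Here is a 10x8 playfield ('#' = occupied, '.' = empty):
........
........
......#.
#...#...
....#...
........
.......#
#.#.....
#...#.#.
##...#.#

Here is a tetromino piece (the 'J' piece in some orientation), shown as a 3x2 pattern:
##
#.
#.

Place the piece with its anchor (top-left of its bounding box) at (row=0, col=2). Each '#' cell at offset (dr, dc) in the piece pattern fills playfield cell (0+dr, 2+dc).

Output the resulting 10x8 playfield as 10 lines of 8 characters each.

Fill (0+0,2+0) = (0,2)
Fill (0+0,2+1) = (0,3)
Fill (0+1,2+0) = (1,2)
Fill (0+2,2+0) = (2,2)

Answer: ..##....
..#.....
..#...#.
#...#...
....#...
........
.......#
#.#.....
#...#.#.
##...#.#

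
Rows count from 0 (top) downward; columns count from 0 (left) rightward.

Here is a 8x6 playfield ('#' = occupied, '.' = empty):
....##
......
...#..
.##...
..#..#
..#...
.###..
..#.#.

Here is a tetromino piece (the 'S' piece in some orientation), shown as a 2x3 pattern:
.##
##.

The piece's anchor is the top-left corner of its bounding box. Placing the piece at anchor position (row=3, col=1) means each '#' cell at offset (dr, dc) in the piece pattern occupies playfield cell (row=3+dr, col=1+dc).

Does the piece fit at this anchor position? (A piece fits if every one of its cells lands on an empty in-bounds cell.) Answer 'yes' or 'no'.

Answer: no

Derivation:
Check each piece cell at anchor (3, 1):
  offset (0,1) -> (3,2): occupied ('#') -> FAIL
  offset (0,2) -> (3,3): empty -> OK
  offset (1,0) -> (4,1): empty -> OK
  offset (1,1) -> (4,2): occupied ('#') -> FAIL
All cells valid: no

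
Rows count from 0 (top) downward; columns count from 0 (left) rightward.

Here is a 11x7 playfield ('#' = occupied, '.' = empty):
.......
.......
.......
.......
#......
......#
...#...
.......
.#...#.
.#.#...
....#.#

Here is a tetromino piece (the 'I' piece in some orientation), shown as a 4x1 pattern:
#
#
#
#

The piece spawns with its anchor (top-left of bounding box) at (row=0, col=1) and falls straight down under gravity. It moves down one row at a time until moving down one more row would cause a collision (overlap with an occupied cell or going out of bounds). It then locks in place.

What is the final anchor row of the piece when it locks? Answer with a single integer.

Answer: 4

Derivation:
Spawn at (row=0, col=1). Try each row:
  row 0: fits
  row 1: fits
  row 2: fits
  row 3: fits
  row 4: fits
  row 5: blocked -> lock at row 4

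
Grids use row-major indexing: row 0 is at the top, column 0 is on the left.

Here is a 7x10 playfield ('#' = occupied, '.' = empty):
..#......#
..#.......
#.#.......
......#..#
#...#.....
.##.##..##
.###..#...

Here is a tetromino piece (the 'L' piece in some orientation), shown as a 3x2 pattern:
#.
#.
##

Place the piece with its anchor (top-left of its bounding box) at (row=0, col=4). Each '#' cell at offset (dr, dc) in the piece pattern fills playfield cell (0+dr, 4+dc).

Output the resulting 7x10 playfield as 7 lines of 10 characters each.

Fill (0+0,4+0) = (0,4)
Fill (0+1,4+0) = (1,4)
Fill (0+2,4+0) = (2,4)
Fill (0+2,4+1) = (2,5)

Answer: ..#.#....#
..#.#.....
#.#.##....
......#..#
#...#.....
.##.##..##
.###..#...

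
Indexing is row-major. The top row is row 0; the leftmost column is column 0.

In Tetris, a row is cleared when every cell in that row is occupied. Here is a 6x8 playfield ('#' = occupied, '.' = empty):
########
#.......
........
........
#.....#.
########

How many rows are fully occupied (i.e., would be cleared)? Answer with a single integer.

Answer: 2

Derivation:
Check each row:
  row 0: 0 empty cells -> FULL (clear)
  row 1: 7 empty cells -> not full
  row 2: 8 empty cells -> not full
  row 3: 8 empty cells -> not full
  row 4: 6 empty cells -> not full
  row 5: 0 empty cells -> FULL (clear)
Total rows cleared: 2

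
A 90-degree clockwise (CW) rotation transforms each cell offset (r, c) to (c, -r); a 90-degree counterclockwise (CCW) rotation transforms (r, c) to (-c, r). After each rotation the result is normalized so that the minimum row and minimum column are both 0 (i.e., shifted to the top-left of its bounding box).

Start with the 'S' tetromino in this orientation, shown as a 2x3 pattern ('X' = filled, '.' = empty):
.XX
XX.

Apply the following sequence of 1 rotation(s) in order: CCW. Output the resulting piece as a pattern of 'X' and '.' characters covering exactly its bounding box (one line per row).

Start:
.XX
XX.
After rotation 1 (CCW):
X.
XX
.X

Answer: X.
XX
.X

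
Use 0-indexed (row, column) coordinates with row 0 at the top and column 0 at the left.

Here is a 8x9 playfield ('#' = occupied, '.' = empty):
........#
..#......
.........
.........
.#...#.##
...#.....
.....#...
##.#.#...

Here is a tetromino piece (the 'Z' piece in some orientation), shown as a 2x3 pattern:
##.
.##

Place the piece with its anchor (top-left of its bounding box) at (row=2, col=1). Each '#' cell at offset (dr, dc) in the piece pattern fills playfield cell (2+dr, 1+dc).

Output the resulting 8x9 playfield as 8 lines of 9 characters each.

Fill (2+0,1+0) = (2,1)
Fill (2+0,1+1) = (2,2)
Fill (2+1,1+1) = (3,2)
Fill (2+1,1+2) = (3,3)

Answer: ........#
..#......
.##......
..##.....
.#...#.##
...#.....
.....#...
##.#.#...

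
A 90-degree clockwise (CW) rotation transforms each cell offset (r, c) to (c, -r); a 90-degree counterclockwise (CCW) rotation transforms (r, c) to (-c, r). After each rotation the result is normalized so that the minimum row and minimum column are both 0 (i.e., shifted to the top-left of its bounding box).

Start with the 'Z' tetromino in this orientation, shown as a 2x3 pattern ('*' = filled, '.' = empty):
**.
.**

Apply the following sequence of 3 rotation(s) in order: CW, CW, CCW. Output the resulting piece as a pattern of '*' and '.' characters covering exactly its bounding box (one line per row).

Answer: .*
**
*.

Derivation:
Start:
**.
.**
After rotation 1 (CW):
.*
**
*.
After rotation 2 (CW):
**.
.**
After rotation 3 (CCW):
.*
**
*.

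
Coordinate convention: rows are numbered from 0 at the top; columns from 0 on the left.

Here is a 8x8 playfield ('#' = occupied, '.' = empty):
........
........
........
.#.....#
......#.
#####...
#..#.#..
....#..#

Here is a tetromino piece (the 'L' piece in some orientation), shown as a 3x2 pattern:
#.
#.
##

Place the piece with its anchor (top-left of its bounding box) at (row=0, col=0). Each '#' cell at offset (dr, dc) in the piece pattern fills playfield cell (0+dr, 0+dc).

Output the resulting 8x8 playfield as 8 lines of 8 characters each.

Fill (0+0,0+0) = (0,0)
Fill (0+1,0+0) = (1,0)
Fill (0+2,0+0) = (2,0)
Fill (0+2,0+1) = (2,1)

Answer: #.......
#.......
##......
.#.....#
......#.
#####...
#..#.#..
....#..#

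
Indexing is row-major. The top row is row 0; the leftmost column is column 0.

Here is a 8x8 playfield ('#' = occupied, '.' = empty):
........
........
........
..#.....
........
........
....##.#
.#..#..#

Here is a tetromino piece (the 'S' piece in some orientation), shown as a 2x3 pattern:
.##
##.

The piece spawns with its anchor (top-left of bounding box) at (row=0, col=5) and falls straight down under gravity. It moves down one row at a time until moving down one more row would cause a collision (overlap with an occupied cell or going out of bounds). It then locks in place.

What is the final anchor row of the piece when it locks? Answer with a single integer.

Answer: 4

Derivation:
Spawn at (row=0, col=5). Try each row:
  row 0: fits
  row 1: fits
  row 2: fits
  row 3: fits
  row 4: fits
  row 5: blocked -> lock at row 4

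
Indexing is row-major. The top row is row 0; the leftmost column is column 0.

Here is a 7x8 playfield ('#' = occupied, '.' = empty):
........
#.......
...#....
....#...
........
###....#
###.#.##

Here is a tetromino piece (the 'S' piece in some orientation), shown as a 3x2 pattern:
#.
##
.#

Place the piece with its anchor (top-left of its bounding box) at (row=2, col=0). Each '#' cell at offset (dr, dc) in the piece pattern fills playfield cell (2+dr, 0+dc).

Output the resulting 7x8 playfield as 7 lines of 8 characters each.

Answer: ........
#.......
#..#....
##..#...
.#......
###....#
###.#.##

Derivation:
Fill (2+0,0+0) = (2,0)
Fill (2+1,0+0) = (3,0)
Fill (2+1,0+1) = (3,1)
Fill (2+2,0+1) = (4,1)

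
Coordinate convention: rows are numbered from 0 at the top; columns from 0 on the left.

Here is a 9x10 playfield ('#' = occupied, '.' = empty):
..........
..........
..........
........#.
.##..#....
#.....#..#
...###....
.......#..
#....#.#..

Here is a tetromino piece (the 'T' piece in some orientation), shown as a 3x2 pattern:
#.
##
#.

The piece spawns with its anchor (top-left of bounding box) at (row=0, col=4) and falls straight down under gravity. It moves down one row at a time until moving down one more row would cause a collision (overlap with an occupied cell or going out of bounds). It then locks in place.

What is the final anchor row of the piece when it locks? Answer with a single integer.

Answer: 2

Derivation:
Spawn at (row=0, col=4). Try each row:
  row 0: fits
  row 1: fits
  row 2: fits
  row 3: blocked -> lock at row 2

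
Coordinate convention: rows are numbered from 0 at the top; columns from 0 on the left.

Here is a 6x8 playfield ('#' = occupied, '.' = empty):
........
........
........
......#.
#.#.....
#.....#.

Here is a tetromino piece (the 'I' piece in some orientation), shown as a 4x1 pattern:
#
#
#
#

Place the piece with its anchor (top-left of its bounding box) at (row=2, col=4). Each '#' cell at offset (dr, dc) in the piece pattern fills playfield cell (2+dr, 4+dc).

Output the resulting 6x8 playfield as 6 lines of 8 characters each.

Answer: ........
........
....#...
....#.#.
#.#.#...
#...#.#.

Derivation:
Fill (2+0,4+0) = (2,4)
Fill (2+1,4+0) = (3,4)
Fill (2+2,4+0) = (4,4)
Fill (2+3,4+0) = (5,4)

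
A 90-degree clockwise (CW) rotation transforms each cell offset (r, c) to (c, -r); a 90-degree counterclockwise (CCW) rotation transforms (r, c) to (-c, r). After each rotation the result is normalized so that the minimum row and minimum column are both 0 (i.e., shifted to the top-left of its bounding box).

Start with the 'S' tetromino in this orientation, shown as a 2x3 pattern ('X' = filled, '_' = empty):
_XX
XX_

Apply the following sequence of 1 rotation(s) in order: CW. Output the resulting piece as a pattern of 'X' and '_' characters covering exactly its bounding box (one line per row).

Start:
_XX
XX_
After rotation 1 (CW):
X_
XX
_X

Answer: X_
XX
_X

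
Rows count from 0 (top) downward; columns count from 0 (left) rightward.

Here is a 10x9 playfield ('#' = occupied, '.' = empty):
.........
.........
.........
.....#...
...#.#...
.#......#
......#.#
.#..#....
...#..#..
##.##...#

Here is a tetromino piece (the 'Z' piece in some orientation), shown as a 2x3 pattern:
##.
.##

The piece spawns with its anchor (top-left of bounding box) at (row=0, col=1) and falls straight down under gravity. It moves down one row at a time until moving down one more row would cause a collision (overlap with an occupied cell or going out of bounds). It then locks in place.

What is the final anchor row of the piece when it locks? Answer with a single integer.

Spawn at (row=0, col=1). Try each row:
  row 0: fits
  row 1: fits
  row 2: fits
  row 3: blocked -> lock at row 2

Answer: 2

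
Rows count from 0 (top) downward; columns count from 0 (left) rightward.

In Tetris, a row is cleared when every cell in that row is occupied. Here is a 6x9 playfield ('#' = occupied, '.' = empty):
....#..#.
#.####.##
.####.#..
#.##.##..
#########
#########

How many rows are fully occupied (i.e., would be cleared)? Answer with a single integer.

Answer: 2

Derivation:
Check each row:
  row 0: 7 empty cells -> not full
  row 1: 2 empty cells -> not full
  row 2: 4 empty cells -> not full
  row 3: 4 empty cells -> not full
  row 4: 0 empty cells -> FULL (clear)
  row 5: 0 empty cells -> FULL (clear)
Total rows cleared: 2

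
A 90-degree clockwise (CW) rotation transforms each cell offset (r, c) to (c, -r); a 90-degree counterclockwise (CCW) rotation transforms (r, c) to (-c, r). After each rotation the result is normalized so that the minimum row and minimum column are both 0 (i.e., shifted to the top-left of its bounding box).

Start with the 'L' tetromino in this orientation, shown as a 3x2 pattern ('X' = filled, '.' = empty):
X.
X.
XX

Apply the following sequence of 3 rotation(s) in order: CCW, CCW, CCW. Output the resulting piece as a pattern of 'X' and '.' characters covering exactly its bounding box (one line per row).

Answer: XXX
X..

Derivation:
Start:
X.
X.
XX
After rotation 1 (CCW):
..X
XXX
After rotation 2 (CCW):
XX
.X
.X
After rotation 3 (CCW):
XXX
X..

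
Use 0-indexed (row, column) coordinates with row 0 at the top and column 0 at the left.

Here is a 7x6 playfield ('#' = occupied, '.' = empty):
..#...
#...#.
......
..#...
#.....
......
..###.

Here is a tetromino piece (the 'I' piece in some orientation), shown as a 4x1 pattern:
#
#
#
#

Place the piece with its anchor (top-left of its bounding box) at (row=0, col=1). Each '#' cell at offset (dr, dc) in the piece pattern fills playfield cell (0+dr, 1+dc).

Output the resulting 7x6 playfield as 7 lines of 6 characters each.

Answer: .##...
##..#.
.#....
.##...
#.....
......
..###.

Derivation:
Fill (0+0,1+0) = (0,1)
Fill (0+1,1+0) = (1,1)
Fill (0+2,1+0) = (2,1)
Fill (0+3,1+0) = (3,1)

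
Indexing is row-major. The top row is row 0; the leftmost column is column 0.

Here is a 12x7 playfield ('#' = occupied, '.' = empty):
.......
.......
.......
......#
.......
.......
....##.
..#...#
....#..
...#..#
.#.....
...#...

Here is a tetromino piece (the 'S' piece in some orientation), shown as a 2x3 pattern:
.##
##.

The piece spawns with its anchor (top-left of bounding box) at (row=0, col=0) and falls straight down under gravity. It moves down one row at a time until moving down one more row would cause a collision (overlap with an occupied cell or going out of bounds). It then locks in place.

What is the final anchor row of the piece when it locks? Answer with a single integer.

Answer: 6

Derivation:
Spawn at (row=0, col=0). Try each row:
  row 0: fits
  row 1: fits
  row 2: fits
  row 3: fits
  row 4: fits
  row 5: fits
  row 6: fits
  row 7: blocked -> lock at row 6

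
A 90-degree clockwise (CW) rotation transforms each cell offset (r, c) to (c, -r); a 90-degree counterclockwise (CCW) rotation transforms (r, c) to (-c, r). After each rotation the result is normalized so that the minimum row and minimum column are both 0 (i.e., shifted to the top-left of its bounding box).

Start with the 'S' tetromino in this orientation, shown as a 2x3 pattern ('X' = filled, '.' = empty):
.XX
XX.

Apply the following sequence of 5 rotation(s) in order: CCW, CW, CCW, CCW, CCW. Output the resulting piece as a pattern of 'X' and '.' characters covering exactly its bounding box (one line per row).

Start:
.XX
XX.
After rotation 1 (CCW):
X.
XX
.X
After rotation 2 (CW):
.XX
XX.
After rotation 3 (CCW):
X.
XX
.X
After rotation 4 (CCW):
.XX
XX.
After rotation 5 (CCW):
X.
XX
.X

Answer: X.
XX
.X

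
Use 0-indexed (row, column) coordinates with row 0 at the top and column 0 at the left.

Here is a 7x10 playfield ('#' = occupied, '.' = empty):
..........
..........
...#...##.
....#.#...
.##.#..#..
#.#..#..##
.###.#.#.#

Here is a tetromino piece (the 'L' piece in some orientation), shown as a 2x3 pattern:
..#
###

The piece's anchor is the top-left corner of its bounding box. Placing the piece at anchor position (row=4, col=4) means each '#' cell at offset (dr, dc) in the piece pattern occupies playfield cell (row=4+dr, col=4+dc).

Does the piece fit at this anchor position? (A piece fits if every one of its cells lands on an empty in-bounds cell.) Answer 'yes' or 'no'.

Answer: no

Derivation:
Check each piece cell at anchor (4, 4):
  offset (0,2) -> (4,6): empty -> OK
  offset (1,0) -> (5,4): empty -> OK
  offset (1,1) -> (5,5): occupied ('#') -> FAIL
  offset (1,2) -> (5,6): empty -> OK
All cells valid: no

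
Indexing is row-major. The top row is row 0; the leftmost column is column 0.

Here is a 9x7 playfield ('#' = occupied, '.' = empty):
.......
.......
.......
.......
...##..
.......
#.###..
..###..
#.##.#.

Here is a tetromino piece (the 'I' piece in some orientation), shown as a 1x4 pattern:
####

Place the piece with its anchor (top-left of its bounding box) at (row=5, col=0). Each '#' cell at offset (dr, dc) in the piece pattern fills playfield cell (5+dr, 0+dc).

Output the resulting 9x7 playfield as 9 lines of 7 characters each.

Fill (5+0,0+0) = (5,0)
Fill (5+0,0+1) = (5,1)
Fill (5+0,0+2) = (5,2)
Fill (5+0,0+3) = (5,3)

Answer: .......
.......
.......
.......
...##..
####...
#.###..
..###..
#.##.#.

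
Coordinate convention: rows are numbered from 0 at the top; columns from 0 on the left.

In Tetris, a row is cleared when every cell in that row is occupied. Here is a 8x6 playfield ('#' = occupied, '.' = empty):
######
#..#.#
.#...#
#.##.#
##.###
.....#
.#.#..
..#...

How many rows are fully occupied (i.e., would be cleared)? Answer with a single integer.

Answer: 1

Derivation:
Check each row:
  row 0: 0 empty cells -> FULL (clear)
  row 1: 3 empty cells -> not full
  row 2: 4 empty cells -> not full
  row 3: 2 empty cells -> not full
  row 4: 1 empty cell -> not full
  row 5: 5 empty cells -> not full
  row 6: 4 empty cells -> not full
  row 7: 5 empty cells -> not full
Total rows cleared: 1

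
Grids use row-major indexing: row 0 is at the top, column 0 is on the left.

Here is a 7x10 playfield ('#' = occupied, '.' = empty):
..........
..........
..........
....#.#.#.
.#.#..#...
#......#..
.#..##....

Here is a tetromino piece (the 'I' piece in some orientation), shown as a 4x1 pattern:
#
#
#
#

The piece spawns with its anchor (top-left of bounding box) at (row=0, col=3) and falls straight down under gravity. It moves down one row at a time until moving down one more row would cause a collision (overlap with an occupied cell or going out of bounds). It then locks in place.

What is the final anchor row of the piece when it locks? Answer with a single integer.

Answer: 0

Derivation:
Spawn at (row=0, col=3). Try each row:
  row 0: fits
  row 1: blocked -> lock at row 0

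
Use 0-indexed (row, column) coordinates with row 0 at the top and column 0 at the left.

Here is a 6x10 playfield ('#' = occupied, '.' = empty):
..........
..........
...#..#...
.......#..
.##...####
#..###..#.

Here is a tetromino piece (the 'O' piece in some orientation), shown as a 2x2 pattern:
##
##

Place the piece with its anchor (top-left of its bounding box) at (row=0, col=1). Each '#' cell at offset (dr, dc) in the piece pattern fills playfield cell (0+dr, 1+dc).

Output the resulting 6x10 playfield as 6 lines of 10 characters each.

Fill (0+0,1+0) = (0,1)
Fill (0+0,1+1) = (0,2)
Fill (0+1,1+0) = (1,1)
Fill (0+1,1+1) = (1,2)

Answer: .##.......
.##.......
...#..#...
.......#..
.##...####
#..###..#.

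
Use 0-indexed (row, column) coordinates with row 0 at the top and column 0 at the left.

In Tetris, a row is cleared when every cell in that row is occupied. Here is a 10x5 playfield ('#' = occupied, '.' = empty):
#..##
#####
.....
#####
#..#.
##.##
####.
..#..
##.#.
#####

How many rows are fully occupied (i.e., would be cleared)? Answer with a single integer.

Answer: 3

Derivation:
Check each row:
  row 0: 2 empty cells -> not full
  row 1: 0 empty cells -> FULL (clear)
  row 2: 5 empty cells -> not full
  row 3: 0 empty cells -> FULL (clear)
  row 4: 3 empty cells -> not full
  row 5: 1 empty cell -> not full
  row 6: 1 empty cell -> not full
  row 7: 4 empty cells -> not full
  row 8: 2 empty cells -> not full
  row 9: 0 empty cells -> FULL (clear)
Total rows cleared: 3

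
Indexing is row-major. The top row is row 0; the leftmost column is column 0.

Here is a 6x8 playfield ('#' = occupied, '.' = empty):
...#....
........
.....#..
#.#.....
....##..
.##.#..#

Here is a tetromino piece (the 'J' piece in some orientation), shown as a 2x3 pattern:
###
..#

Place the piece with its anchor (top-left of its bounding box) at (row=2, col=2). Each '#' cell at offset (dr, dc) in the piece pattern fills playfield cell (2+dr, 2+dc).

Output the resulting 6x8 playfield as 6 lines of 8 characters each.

Answer: ...#....
........
..####..
#.#.#...
....##..
.##.#..#

Derivation:
Fill (2+0,2+0) = (2,2)
Fill (2+0,2+1) = (2,3)
Fill (2+0,2+2) = (2,4)
Fill (2+1,2+2) = (3,4)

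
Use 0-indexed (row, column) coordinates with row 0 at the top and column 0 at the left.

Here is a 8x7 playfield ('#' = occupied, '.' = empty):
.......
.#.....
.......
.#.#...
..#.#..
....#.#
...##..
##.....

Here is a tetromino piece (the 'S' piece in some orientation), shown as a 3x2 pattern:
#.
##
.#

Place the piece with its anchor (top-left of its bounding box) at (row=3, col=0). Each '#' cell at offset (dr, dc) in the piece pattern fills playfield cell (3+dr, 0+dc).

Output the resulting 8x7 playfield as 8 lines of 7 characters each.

Fill (3+0,0+0) = (3,0)
Fill (3+1,0+0) = (4,0)
Fill (3+1,0+1) = (4,1)
Fill (3+2,0+1) = (5,1)

Answer: .......
.#.....
.......
##.#...
###.#..
.#..#.#
...##..
##.....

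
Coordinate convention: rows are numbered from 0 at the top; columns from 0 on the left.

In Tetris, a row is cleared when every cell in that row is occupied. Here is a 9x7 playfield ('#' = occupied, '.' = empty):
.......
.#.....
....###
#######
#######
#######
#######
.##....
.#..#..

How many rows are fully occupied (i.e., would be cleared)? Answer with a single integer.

Check each row:
  row 0: 7 empty cells -> not full
  row 1: 6 empty cells -> not full
  row 2: 4 empty cells -> not full
  row 3: 0 empty cells -> FULL (clear)
  row 4: 0 empty cells -> FULL (clear)
  row 5: 0 empty cells -> FULL (clear)
  row 6: 0 empty cells -> FULL (clear)
  row 7: 5 empty cells -> not full
  row 8: 5 empty cells -> not full
Total rows cleared: 4

Answer: 4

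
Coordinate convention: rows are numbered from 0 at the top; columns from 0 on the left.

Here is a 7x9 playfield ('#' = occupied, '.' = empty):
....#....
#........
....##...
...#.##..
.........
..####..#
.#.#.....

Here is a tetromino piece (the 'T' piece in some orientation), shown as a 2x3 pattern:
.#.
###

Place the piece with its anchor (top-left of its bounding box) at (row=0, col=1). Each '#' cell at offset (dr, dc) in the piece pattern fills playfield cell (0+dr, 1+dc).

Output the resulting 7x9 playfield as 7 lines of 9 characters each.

Answer: ..#.#....
####.....
....##...
...#.##..
.........
..####..#
.#.#.....

Derivation:
Fill (0+0,1+1) = (0,2)
Fill (0+1,1+0) = (1,1)
Fill (0+1,1+1) = (1,2)
Fill (0+1,1+2) = (1,3)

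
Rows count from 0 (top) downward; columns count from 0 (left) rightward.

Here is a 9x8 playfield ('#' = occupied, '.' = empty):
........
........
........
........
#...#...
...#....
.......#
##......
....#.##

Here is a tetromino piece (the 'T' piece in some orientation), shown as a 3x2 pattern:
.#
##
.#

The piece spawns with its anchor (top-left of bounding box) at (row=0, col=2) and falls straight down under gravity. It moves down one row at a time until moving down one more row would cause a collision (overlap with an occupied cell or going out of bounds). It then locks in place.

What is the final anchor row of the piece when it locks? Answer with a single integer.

Answer: 2

Derivation:
Spawn at (row=0, col=2). Try each row:
  row 0: fits
  row 1: fits
  row 2: fits
  row 3: blocked -> lock at row 2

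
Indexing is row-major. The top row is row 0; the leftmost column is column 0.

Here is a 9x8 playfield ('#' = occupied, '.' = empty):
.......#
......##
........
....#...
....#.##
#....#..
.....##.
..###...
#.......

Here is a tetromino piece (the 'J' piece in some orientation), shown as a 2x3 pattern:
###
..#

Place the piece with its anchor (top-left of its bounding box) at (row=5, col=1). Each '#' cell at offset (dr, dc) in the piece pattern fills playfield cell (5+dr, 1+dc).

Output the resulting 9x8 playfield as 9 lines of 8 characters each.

Fill (5+0,1+0) = (5,1)
Fill (5+0,1+1) = (5,2)
Fill (5+0,1+2) = (5,3)
Fill (5+1,1+2) = (6,3)

Answer: .......#
......##
........
....#...
....#.##
####.#..
...#.##.
..###...
#.......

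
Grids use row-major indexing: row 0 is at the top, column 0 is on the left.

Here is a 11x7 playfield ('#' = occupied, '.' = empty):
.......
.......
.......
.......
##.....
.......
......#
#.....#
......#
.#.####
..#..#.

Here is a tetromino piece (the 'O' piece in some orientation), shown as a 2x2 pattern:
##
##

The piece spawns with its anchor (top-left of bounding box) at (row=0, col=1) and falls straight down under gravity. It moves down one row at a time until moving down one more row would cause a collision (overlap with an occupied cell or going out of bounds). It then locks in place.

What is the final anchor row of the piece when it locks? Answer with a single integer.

Answer: 2

Derivation:
Spawn at (row=0, col=1). Try each row:
  row 0: fits
  row 1: fits
  row 2: fits
  row 3: blocked -> lock at row 2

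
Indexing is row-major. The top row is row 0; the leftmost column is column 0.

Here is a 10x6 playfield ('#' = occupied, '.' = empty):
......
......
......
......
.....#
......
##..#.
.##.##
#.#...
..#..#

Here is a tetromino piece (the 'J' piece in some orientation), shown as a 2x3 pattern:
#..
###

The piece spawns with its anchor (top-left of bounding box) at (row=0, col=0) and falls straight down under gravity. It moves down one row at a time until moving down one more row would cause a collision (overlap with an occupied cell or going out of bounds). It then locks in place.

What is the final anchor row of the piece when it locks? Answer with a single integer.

Answer: 4

Derivation:
Spawn at (row=0, col=0). Try each row:
  row 0: fits
  row 1: fits
  row 2: fits
  row 3: fits
  row 4: fits
  row 5: blocked -> lock at row 4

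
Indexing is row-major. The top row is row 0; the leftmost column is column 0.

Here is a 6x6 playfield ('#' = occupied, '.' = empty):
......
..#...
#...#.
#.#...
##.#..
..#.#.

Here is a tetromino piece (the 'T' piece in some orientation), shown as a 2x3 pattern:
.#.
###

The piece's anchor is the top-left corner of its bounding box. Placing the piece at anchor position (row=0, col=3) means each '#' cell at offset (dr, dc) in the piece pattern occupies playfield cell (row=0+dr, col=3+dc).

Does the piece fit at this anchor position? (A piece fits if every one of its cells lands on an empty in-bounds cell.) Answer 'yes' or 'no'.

Answer: yes

Derivation:
Check each piece cell at anchor (0, 3):
  offset (0,1) -> (0,4): empty -> OK
  offset (1,0) -> (1,3): empty -> OK
  offset (1,1) -> (1,4): empty -> OK
  offset (1,2) -> (1,5): empty -> OK
All cells valid: yes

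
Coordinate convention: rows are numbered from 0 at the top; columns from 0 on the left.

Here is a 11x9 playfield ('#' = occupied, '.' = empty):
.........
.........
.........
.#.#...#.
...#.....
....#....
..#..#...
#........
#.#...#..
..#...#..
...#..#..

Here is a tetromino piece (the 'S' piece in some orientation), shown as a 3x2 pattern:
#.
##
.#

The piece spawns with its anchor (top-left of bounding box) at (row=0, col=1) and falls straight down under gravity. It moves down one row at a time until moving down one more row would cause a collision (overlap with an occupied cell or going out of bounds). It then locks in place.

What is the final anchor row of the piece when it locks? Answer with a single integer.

Answer: 1

Derivation:
Spawn at (row=0, col=1). Try each row:
  row 0: fits
  row 1: fits
  row 2: blocked -> lock at row 1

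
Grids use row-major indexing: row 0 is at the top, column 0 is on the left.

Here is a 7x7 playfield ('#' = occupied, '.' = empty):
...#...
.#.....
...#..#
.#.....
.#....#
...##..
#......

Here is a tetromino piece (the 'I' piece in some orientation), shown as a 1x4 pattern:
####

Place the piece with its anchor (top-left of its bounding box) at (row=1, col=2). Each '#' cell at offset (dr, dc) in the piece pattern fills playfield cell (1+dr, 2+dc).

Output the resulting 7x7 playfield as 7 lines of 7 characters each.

Fill (1+0,2+0) = (1,2)
Fill (1+0,2+1) = (1,3)
Fill (1+0,2+2) = (1,4)
Fill (1+0,2+3) = (1,5)

Answer: ...#...
.#####.
...#..#
.#.....
.#....#
...##..
#......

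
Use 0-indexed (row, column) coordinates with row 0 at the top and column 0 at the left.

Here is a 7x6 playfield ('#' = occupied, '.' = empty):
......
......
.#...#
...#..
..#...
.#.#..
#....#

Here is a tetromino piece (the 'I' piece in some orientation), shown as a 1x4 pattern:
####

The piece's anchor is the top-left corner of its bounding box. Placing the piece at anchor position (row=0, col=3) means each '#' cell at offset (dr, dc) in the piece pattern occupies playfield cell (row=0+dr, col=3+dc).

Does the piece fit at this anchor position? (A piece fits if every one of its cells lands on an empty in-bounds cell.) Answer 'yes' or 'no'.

Check each piece cell at anchor (0, 3):
  offset (0,0) -> (0,3): empty -> OK
  offset (0,1) -> (0,4): empty -> OK
  offset (0,2) -> (0,5): empty -> OK
  offset (0,3) -> (0,6): out of bounds -> FAIL
All cells valid: no

Answer: no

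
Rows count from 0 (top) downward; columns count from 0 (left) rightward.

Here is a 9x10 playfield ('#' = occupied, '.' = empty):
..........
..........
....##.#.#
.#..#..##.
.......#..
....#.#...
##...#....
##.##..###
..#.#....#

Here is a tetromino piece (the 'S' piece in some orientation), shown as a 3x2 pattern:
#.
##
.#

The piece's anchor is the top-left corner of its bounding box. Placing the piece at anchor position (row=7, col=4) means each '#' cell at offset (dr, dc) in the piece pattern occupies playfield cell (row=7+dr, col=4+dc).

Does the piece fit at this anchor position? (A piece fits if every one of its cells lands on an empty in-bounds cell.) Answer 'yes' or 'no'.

Answer: no

Derivation:
Check each piece cell at anchor (7, 4):
  offset (0,0) -> (7,4): occupied ('#') -> FAIL
  offset (1,0) -> (8,4): occupied ('#') -> FAIL
  offset (1,1) -> (8,5): empty -> OK
  offset (2,1) -> (9,5): out of bounds -> FAIL
All cells valid: no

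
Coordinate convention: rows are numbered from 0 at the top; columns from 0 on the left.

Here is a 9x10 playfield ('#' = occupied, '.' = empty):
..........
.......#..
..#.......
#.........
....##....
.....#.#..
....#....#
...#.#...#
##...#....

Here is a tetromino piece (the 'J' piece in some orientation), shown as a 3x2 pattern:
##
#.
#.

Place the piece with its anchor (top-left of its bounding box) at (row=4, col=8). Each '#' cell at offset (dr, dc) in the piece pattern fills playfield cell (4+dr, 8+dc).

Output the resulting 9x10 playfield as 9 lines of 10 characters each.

Answer: ..........
.......#..
..#.......
#.........
....##..##
.....#.##.
....#...##
...#.#...#
##...#....

Derivation:
Fill (4+0,8+0) = (4,8)
Fill (4+0,8+1) = (4,9)
Fill (4+1,8+0) = (5,8)
Fill (4+2,8+0) = (6,8)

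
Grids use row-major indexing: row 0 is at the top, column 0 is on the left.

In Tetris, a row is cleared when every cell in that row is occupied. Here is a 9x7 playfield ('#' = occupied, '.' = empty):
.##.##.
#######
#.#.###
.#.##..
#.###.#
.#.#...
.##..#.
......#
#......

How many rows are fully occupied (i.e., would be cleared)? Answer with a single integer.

Check each row:
  row 0: 3 empty cells -> not full
  row 1: 0 empty cells -> FULL (clear)
  row 2: 2 empty cells -> not full
  row 3: 4 empty cells -> not full
  row 4: 2 empty cells -> not full
  row 5: 5 empty cells -> not full
  row 6: 4 empty cells -> not full
  row 7: 6 empty cells -> not full
  row 8: 6 empty cells -> not full
Total rows cleared: 1

Answer: 1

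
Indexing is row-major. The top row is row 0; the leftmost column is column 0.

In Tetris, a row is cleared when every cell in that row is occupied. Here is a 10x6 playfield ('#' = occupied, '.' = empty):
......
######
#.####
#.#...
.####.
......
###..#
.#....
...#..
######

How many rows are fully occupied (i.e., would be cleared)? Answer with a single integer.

Answer: 2

Derivation:
Check each row:
  row 0: 6 empty cells -> not full
  row 1: 0 empty cells -> FULL (clear)
  row 2: 1 empty cell -> not full
  row 3: 4 empty cells -> not full
  row 4: 2 empty cells -> not full
  row 5: 6 empty cells -> not full
  row 6: 2 empty cells -> not full
  row 7: 5 empty cells -> not full
  row 8: 5 empty cells -> not full
  row 9: 0 empty cells -> FULL (clear)
Total rows cleared: 2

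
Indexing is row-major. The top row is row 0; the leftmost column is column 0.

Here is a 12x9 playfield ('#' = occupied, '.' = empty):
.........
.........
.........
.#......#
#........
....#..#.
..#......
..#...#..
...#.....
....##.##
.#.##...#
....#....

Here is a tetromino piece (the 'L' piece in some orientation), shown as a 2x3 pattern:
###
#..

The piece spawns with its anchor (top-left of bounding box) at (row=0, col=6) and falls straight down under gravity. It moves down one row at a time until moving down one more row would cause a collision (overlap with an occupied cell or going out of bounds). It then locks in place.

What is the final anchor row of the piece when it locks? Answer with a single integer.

Answer: 2

Derivation:
Spawn at (row=0, col=6). Try each row:
  row 0: fits
  row 1: fits
  row 2: fits
  row 3: blocked -> lock at row 2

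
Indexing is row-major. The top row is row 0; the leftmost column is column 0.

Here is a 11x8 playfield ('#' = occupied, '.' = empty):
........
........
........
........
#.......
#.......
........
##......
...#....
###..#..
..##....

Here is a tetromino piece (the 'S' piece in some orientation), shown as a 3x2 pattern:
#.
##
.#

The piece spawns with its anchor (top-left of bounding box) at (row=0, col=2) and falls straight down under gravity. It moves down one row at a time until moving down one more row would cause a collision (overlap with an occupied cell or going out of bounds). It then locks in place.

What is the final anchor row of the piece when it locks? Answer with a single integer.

Answer: 5

Derivation:
Spawn at (row=0, col=2). Try each row:
  row 0: fits
  row 1: fits
  row 2: fits
  row 3: fits
  row 4: fits
  row 5: fits
  row 6: blocked -> lock at row 5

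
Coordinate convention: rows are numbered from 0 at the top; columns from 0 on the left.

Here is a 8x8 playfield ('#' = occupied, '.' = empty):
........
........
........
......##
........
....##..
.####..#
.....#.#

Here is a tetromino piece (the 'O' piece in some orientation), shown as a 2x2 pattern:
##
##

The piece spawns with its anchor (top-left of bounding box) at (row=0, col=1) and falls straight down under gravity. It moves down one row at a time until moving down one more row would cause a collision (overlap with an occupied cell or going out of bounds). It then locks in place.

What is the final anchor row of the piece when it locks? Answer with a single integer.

Spawn at (row=0, col=1). Try each row:
  row 0: fits
  row 1: fits
  row 2: fits
  row 3: fits
  row 4: fits
  row 5: blocked -> lock at row 4

Answer: 4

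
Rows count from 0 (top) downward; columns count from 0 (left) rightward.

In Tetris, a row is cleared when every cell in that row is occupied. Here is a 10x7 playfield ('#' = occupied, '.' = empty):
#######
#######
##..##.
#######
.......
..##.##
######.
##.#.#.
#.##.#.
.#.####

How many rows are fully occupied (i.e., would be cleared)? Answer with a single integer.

Check each row:
  row 0: 0 empty cells -> FULL (clear)
  row 1: 0 empty cells -> FULL (clear)
  row 2: 3 empty cells -> not full
  row 3: 0 empty cells -> FULL (clear)
  row 4: 7 empty cells -> not full
  row 5: 3 empty cells -> not full
  row 6: 1 empty cell -> not full
  row 7: 3 empty cells -> not full
  row 8: 3 empty cells -> not full
  row 9: 2 empty cells -> not full
Total rows cleared: 3

Answer: 3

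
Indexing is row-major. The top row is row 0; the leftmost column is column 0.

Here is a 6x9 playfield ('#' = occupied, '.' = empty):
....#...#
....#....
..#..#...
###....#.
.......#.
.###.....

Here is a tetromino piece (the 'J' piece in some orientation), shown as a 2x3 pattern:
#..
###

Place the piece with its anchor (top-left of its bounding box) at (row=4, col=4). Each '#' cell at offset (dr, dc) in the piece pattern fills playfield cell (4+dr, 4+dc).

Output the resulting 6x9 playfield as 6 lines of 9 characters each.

Answer: ....#...#
....#....
..#..#...
###....#.
....#..#.
.######..

Derivation:
Fill (4+0,4+0) = (4,4)
Fill (4+1,4+0) = (5,4)
Fill (4+1,4+1) = (5,5)
Fill (4+1,4+2) = (5,6)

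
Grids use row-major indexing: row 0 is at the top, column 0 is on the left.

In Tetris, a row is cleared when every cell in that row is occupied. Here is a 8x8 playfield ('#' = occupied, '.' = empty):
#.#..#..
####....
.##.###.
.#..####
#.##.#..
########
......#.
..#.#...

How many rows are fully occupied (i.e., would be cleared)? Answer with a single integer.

Answer: 1

Derivation:
Check each row:
  row 0: 5 empty cells -> not full
  row 1: 4 empty cells -> not full
  row 2: 3 empty cells -> not full
  row 3: 3 empty cells -> not full
  row 4: 4 empty cells -> not full
  row 5: 0 empty cells -> FULL (clear)
  row 6: 7 empty cells -> not full
  row 7: 6 empty cells -> not full
Total rows cleared: 1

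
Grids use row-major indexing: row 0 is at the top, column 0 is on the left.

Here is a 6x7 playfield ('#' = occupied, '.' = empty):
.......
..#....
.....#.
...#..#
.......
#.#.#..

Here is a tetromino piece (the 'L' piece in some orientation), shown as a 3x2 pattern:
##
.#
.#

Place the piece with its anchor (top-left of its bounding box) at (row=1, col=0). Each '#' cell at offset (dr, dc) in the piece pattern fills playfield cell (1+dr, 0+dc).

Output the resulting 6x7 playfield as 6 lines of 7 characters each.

Fill (1+0,0+0) = (1,0)
Fill (1+0,0+1) = (1,1)
Fill (1+1,0+1) = (2,1)
Fill (1+2,0+1) = (3,1)

Answer: .......
###....
.#...#.
.#.#..#
.......
#.#.#..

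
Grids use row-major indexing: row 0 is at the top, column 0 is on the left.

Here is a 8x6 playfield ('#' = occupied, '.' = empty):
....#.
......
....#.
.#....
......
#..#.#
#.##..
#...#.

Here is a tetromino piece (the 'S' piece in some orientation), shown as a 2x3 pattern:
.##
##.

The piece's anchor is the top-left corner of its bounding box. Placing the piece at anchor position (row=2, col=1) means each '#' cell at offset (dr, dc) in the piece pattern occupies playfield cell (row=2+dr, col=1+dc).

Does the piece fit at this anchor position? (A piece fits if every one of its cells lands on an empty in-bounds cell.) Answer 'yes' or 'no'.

Check each piece cell at anchor (2, 1):
  offset (0,1) -> (2,2): empty -> OK
  offset (0,2) -> (2,3): empty -> OK
  offset (1,0) -> (3,1): occupied ('#') -> FAIL
  offset (1,1) -> (3,2): empty -> OK
All cells valid: no

Answer: no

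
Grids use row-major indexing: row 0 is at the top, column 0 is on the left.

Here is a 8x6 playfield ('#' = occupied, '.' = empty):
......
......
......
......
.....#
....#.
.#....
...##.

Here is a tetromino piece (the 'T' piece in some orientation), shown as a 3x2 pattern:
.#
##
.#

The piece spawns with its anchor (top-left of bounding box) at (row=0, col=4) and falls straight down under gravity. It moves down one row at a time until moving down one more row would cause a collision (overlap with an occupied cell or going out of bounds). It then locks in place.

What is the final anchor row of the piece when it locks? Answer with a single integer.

Answer: 1

Derivation:
Spawn at (row=0, col=4). Try each row:
  row 0: fits
  row 1: fits
  row 2: blocked -> lock at row 1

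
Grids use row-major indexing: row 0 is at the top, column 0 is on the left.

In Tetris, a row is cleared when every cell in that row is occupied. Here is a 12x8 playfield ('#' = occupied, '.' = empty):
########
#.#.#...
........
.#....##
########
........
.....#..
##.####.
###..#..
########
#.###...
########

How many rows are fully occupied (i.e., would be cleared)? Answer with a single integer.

Answer: 4

Derivation:
Check each row:
  row 0: 0 empty cells -> FULL (clear)
  row 1: 5 empty cells -> not full
  row 2: 8 empty cells -> not full
  row 3: 5 empty cells -> not full
  row 4: 0 empty cells -> FULL (clear)
  row 5: 8 empty cells -> not full
  row 6: 7 empty cells -> not full
  row 7: 2 empty cells -> not full
  row 8: 4 empty cells -> not full
  row 9: 0 empty cells -> FULL (clear)
  row 10: 4 empty cells -> not full
  row 11: 0 empty cells -> FULL (clear)
Total rows cleared: 4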